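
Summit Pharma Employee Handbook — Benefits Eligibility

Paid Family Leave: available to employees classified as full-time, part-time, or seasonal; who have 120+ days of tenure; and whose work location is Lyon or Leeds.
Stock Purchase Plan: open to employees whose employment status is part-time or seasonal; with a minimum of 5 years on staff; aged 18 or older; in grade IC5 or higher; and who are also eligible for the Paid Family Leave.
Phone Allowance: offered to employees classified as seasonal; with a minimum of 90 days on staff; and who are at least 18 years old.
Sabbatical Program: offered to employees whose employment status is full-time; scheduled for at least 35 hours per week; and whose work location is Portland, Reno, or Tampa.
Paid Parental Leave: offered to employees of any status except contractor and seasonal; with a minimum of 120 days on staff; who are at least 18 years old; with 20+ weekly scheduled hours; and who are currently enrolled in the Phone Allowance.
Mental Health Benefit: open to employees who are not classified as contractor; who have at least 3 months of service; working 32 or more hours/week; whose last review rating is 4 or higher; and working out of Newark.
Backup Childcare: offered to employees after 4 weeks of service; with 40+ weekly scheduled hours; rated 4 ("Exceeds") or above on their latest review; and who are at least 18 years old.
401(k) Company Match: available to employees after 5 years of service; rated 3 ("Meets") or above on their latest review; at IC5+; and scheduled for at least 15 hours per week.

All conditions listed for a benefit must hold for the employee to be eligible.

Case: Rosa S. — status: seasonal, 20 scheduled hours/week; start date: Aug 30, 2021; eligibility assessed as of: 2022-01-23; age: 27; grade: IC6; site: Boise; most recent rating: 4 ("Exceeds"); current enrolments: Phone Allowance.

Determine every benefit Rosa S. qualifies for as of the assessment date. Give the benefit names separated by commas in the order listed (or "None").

Service from Aug 30, 2021 to 2022-01-23: 146 days.
Paid Family Leave — status seasonal ✓; service 146 days ≥ 120 days ✓; site Boise ✗ (not Lyon or Leeds) → not eligible.
Stock Purchase Plan — status seasonal ✓; service 146 days < 5 years (≈1825 days) ✗ → not eligible.
Phone Allowance — status seasonal ✓; service 146 days ≥ 90 days ✓; age 27 ≥ 18 ✓ → eligible.
Sabbatical Program — status seasonal ✗ (requires full-time) → not eligible.
Paid Parental Leave — status seasonal ✗ (excluded) → not eligible.
Mental Health Benefit — status seasonal ✓ (not excluded); service 146 days ≥ 3 months (≈90 days) ✓; 20 hrs/wk < 32 ✗ → not eligible.
Backup Childcare — service 146 days ≥ 4 weeks (≈28 days) ✓; 20 hrs/wk < 40 ✗ → not eligible.
401(k) Company Match — service 146 days < 5 years (≈1825 days) ✗ → not eligible.

Phone Allowance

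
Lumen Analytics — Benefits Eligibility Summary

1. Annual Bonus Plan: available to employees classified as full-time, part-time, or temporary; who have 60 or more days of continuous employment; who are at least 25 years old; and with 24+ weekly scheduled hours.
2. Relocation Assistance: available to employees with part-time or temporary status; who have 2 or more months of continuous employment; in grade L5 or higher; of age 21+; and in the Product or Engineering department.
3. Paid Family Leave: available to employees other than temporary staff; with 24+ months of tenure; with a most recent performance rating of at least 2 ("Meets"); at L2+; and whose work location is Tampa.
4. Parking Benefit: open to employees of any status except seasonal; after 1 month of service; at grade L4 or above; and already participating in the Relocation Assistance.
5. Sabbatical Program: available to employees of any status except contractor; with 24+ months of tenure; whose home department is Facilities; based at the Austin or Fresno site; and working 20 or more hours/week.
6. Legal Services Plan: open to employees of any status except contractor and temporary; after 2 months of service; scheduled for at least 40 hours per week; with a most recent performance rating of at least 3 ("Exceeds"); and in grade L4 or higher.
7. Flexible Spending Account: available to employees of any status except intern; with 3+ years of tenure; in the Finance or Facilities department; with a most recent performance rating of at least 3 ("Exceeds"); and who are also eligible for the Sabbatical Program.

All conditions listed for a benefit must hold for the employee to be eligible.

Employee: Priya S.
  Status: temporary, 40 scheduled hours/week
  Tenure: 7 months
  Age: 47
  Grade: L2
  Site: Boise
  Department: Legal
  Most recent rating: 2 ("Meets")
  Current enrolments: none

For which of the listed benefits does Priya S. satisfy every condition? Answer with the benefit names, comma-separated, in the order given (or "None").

Annual Bonus Plan

Annual Bonus Plan — status temporary ✓; service 7 months ≥ 60 days ✓; age 47 ≥ 25 ✓; 40 hrs/wk ≥ 24 ✓ → eligible.
Relocation Assistance — status temporary ✓; service 7 months ≥ 2 months ✓; grade L2 < L5 ✗ → not eligible.
Paid Family Leave — status temporary ✗ (excluded) → not eligible.
Parking Benefit — status temporary ✓ (not excluded); service 7 months ≥ 1 month ✓; grade L2 < L4 ✗ → not eligible.
Sabbatical Program — status temporary ✓ (not excluded); service 7 months < 24 months ✗ → not eligible.
Legal Services Plan — status temporary ✗ (excluded) → not eligible.
Flexible Spending Account — status temporary ✓ (not excluded); service 7 months < 3 years (≈1095 days) ✗ → not eligible.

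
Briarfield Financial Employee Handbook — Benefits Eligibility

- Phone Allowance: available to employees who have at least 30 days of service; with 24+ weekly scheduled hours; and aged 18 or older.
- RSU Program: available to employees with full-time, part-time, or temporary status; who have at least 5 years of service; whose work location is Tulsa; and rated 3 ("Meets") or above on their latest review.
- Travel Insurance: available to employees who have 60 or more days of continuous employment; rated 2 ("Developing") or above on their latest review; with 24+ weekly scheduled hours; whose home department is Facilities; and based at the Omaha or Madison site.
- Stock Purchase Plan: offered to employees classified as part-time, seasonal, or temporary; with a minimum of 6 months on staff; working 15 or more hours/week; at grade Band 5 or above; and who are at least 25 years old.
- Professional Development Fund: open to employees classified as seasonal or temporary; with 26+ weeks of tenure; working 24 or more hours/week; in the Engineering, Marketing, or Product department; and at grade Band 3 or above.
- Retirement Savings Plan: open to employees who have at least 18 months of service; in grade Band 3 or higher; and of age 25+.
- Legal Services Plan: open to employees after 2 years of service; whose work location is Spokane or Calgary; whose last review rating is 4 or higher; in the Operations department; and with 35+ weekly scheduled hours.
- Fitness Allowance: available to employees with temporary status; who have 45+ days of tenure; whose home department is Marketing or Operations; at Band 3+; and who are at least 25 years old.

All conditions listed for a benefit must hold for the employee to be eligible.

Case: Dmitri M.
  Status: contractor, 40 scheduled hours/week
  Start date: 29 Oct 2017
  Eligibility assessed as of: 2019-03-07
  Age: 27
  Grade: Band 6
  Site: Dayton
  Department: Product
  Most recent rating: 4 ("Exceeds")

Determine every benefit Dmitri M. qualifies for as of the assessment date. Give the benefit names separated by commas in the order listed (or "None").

Phone Allowance

Service from 29 Oct 2017 to 2019-03-07: 494 days.
Phone Allowance — service 494 days ≥ 30 days ✓; 40 hrs/wk ≥ 24 ✓; age 27 ≥ 18 ✓ → eligible.
RSU Program — status contractor ✗ (requires full-time, part-time, or temporary) → not eligible.
Travel Insurance — service 494 days ≥ 60 days ✓; rating 4 ≥ 2 ✓; 40 hrs/wk ≥ 24 ✓; dept Product ✗ → not eligible.
Stock Purchase Plan — status contractor ✗ (requires part-time, seasonal, or temporary) → not eligible.
Professional Development Fund — status contractor ✗ (requires seasonal or temporary) → not eligible.
Retirement Savings Plan — service 494 days < 18 months (≈540 days) ✗ → not eligible.
Legal Services Plan — service 494 days < 2 years (≈730 days) ✗ → not eligible.
Fitness Allowance — status contractor ✗ (requires temporary) → not eligible.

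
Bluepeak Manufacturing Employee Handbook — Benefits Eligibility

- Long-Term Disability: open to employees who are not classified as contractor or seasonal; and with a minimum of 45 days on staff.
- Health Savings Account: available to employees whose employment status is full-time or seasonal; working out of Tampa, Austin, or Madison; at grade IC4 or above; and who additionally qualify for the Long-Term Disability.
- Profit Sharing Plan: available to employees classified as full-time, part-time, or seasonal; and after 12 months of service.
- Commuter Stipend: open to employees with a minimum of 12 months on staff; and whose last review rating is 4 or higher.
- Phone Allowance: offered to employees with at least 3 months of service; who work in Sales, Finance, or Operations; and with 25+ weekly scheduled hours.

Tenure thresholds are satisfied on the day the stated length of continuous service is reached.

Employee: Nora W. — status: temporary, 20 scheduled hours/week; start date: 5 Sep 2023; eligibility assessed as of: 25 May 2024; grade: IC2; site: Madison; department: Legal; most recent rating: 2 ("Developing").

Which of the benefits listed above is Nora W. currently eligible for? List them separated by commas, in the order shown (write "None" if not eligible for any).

Long-Term Disability

Service from 5 Sep 2023 to 25 May 2024: 263 days.
Long-Term Disability — status temporary ✓ (not excluded); service 263 days ≥ 45 days ✓ → eligible.
Health Savings Account — status temporary ✗ (requires full-time or seasonal) → not eligible.
Profit Sharing Plan — status temporary ✗ (requires full-time, part-time, or seasonal) → not eligible.
Commuter Stipend — service 263 days < 12 months (≈360 days) ✗ → not eligible.
Phone Allowance — service 263 days ≥ 3 months (≈90 days) ✓; dept Legal ✗ → not eligible.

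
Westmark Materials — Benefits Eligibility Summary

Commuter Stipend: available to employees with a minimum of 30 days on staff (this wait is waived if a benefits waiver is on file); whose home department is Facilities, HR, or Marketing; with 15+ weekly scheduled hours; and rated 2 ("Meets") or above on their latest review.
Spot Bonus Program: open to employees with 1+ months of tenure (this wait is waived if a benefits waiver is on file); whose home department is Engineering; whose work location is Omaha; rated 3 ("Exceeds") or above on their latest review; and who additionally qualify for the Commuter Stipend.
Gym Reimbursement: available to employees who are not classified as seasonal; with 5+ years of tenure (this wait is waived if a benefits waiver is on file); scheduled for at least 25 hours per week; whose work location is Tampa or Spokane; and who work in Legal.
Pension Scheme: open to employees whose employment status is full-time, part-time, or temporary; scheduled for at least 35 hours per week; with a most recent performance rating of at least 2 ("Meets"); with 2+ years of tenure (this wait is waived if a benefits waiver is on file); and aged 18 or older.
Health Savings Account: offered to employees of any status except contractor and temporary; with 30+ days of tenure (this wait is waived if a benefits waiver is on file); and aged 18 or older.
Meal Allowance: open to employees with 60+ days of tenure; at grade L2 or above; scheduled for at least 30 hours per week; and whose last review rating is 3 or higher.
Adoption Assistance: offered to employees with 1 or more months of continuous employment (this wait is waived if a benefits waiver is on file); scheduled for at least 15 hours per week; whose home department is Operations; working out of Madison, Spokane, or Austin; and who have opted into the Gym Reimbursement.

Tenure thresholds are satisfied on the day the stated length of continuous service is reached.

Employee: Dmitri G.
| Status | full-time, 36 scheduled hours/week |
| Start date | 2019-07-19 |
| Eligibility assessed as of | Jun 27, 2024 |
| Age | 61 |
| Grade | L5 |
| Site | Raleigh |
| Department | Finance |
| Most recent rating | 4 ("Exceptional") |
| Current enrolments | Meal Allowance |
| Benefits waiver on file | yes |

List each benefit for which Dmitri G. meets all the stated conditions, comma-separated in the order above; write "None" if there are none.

Pension Scheme, Health Savings Account, Meal Allowance

Service from 2019-07-19 to Jun 27, 2024: 1805 days.
Commuter Stipend — benefits waiver on file ✓; dept Finance ✗ → not eligible.
Spot Bonus Program — benefits waiver on file ✓; dept Finance ✗ → not eligible.
Gym Reimbursement — status full-time ✓ (not excluded); benefits waiver on file ✓; 36 hrs/wk ≥ 25 ✓; site Raleigh ✗ (not Tampa or Spokane) → not eligible.
Pension Scheme — status full-time ✓; 36 hrs/wk ≥ 35 ✓; rating 4 ≥ 2 ✓; benefits waiver on file ✓; age 61 ≥ 18 ✓ → eligible.
Health Savings Account — status full-time ✓ (not excluded); benefits waiver on file ✓; age 61 ≥ 18 ✓ → eligible.
Meal Allowance — service 1805 days ≥ 60 days ✓; grade L5 ≥ L2 ✓; 36 hrs/wk ≥ 30 ✓; rating 4 ≥ 3 ✓ → eligible.
Adoption Assistance — benefits waiver on file ✓; 36 hrs/wk ≥ 15 ✓; dept Finance ✗ → not eligible.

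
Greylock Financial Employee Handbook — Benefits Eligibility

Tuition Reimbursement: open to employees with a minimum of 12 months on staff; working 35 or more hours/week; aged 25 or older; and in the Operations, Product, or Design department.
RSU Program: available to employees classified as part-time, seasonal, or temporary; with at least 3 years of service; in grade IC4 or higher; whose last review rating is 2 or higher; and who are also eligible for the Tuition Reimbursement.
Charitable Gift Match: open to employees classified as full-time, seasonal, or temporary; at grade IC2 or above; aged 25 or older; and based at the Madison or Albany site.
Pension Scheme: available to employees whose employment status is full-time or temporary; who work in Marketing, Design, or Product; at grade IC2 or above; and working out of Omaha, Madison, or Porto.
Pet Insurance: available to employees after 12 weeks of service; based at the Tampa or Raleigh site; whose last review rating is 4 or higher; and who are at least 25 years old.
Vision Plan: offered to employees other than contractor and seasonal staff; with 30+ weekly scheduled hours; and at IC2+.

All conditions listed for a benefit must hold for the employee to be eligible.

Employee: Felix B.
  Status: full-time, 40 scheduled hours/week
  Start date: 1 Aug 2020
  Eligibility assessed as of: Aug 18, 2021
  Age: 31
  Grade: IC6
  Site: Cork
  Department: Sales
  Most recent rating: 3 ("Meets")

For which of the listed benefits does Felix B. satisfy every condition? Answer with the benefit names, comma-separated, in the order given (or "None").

Service from 1 Aug 2020 to Aug 18, 2021: 382 days.
Tuition Reimbursement — service 382 days ≥ 12 months (≈360 days) ✓; 40 hrs/wk ≥ 35 ✓; age 31 ≥ 25 ✓; dept Sales ✗ → not eligible.
RSU Program — status full-time ✗ (requires part-time, seasonal, or temporary) → not eligible.
Charitable Gift Match — status full-time ✓; grade IC6 ≥ IC2 ✓; age 31 ≥ 25 ✓; site Cork ✗ (not Madison or Albany) → not eligible.
Pension Scheme — status full-time ✓; dept Sales ✗ → not eligible.
Pet Insurance — service 382 days ≥ 12 weeks (≈84 days) ✓; site Cork ✗ (not Tampa or Raleigh) → not eligible.
Vision Plan — status full-time ✓ (not excluded); 40 hrs/wk ≥ 30 ✓; grade IC6 ≥ IC2 ✓ → eligible.

Vision Plan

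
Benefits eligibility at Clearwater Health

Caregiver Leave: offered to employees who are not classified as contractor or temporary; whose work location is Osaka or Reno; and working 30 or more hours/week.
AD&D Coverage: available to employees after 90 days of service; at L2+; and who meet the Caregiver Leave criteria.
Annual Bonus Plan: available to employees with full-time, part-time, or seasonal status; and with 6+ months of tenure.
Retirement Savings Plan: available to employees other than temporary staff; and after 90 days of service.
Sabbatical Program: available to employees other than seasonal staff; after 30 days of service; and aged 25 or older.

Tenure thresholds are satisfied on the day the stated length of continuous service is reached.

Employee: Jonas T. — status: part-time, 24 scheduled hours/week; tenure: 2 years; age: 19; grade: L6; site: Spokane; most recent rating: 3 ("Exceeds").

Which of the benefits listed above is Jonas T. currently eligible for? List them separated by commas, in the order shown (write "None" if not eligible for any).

Caregiver Leave — status part-time ✓ (not excluded); site Spokane ✗ (not Osaka or Reno) → not eligible.
AD&D Coverage — service 2 years ≥ 90 days ✓; grade L6 ≥ L2 ✓; not eligible for Caregiver Leave ✗ → not eligible.
Annual Bonus Plan — status part-time ✓; service 2 years ≥ 6 months (≈180 days) ✓ → eligible.
Retirement Savings Plan — status part-time ✓ (not excluded); service 2 years ≥ 90 days ✓ → eligible.
Sabbatical Program — status part-time ✓ (not excluded); service 2 years ≥ 30 days ✓; age 19 < 25 ✗ → not eligible.

Annual Bonus Plan, Retirement Savings Plan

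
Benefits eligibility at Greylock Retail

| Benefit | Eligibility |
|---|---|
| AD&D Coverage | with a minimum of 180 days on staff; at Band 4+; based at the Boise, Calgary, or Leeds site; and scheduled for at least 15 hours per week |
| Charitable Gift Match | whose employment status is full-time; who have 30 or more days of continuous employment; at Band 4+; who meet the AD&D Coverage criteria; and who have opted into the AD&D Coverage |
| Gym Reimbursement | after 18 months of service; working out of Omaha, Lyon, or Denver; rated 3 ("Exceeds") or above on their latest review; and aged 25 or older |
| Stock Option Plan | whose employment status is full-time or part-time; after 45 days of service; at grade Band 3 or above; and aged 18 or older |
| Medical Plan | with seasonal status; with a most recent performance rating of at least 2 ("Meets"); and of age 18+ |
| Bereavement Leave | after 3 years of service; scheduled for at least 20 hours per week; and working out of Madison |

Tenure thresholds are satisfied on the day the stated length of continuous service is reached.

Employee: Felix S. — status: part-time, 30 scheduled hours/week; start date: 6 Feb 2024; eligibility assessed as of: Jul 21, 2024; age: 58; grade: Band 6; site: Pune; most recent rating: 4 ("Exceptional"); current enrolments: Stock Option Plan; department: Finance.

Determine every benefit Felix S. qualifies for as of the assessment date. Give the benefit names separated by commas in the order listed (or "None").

Stock Option Plan

Service from 6 Feb 2024 to Jul 21, 2024: 166 days.
AD&D Coverage — service 166 days < 180 days ✗ → not eligible.
Charitable Gift Match — status part-time ✗ (requires full-time) → not eligible.
Gym Reimbursement — service 166 days < 18 months (≈540 days) ✗ → not eligible.
Stock Option Plan — status part-time ✓; service 166 days ≥ 45 days ✓; grade Band 6 ≥ Band 3 ✓; age 58 ≥ 18 ✓ → eligible.
Medical Plan — status part-time ✗ (requires seasonal) → not eligible.
Bereavement Leave — service 166 days < 3 years (≈1095 days) ✗ → not eligible.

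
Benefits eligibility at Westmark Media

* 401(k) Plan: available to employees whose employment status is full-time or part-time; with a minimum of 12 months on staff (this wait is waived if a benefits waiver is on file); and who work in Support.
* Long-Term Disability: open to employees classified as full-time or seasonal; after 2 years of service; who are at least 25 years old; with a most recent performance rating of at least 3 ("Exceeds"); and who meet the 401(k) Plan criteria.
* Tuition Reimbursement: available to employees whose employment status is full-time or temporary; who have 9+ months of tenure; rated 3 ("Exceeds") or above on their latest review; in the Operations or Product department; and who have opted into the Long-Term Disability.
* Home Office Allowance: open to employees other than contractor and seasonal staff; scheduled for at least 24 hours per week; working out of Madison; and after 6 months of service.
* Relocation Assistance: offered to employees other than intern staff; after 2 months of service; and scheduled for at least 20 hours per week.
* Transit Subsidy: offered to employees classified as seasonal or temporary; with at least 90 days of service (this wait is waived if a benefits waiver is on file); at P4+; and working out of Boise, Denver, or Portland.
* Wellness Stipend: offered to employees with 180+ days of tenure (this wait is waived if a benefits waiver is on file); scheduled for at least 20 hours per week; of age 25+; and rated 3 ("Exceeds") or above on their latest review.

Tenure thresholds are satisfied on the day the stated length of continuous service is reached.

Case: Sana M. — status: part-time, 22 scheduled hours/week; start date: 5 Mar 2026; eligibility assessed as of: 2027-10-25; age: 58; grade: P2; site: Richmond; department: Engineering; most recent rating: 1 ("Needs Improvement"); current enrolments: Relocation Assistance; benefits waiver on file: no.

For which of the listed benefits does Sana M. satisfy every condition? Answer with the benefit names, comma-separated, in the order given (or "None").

Relocation Assistance

Service from 5 Mar 2026 to 2027-10-25: 599 days.
401(k) Plan — status part-time ✓; no waiver, service 599 days ≥ 12 months (≈360 days) ✓; dept Engineering ✗ → not eligible.
Long-Term Disability — status part-time ✗ (requires full-time or seasonal) → not eligible.
Tuition Reimbursement — status part-time ✗ (requires full-time or temporary) → not eligible.
Home Office Allowance — status part-time ✓ (not excluded); 22 hrs/wk < 24 ✗ → not eligible.
Relocation Assistance — status part-time ✓ (not excluded); service 599 days ≥ 2 months (≈60 days) ✓; 22 hrs/wk ≥ 20 ✓ → eligible.
Transit Subsidy — status part-time ✗ (requires seasonal or temporary) → not eligible.
Wellness Stipend — no waiver, service 599 days ≥ 180 days ✓; 22 hrs/wk ≥ 20 ✓; age 58 ≥ 25 ✓; rating 1 < 3 ✗ → not eligible.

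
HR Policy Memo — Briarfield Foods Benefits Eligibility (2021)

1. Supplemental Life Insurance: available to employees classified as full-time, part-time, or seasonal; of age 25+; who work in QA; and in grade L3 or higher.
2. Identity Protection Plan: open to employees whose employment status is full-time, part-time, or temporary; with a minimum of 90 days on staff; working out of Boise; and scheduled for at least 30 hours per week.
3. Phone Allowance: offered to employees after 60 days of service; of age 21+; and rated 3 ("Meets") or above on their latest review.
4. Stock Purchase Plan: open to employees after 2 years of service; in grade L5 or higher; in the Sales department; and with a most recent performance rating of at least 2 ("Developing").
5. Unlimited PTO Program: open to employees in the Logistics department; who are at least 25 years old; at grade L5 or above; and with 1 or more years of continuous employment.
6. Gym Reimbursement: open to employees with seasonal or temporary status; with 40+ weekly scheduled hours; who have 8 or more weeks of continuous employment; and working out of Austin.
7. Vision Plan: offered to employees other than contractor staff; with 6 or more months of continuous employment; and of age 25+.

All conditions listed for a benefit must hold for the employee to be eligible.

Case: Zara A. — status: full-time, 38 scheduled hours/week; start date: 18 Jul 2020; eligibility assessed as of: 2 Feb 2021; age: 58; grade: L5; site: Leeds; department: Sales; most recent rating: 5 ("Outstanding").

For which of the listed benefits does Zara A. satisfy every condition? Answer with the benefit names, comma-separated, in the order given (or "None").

Phone Allowance, Vision Plan

Service from 18 Jul 2020 to 2 Feb 2021: 199 days.
Supplemental Life Insurance — status full-time ✓; age 58 ≥ 25 ✓; dept Sales ✗ → not eligible.
Identity Protection Plan — status full-time ✓; service 199 days ≥ 90 days ✓; site Leeds ✗ (not Boise) → not eligible.
Phone Allowance — service 199 days ≥ 60 days ✓; age 58 ≥ 21 ✓; rating 5 ≥ 3 ✓ → eligible.
Stock Purchase Plan — service 199 days < 2 years (≈730 days) ✗ → not eligible.
Unlimited PTO Program — dept Sales ✗ → not eligible.
Gym Reimbursement — status full-time ✗ (requires seasonal or temporary) → not eligible.
Vision Plan — status full-time ✓ (not excluded); service 199 days ≥ 6 months (≈180 days) ✓; age 58 ≥ 25 ✓ → eligible.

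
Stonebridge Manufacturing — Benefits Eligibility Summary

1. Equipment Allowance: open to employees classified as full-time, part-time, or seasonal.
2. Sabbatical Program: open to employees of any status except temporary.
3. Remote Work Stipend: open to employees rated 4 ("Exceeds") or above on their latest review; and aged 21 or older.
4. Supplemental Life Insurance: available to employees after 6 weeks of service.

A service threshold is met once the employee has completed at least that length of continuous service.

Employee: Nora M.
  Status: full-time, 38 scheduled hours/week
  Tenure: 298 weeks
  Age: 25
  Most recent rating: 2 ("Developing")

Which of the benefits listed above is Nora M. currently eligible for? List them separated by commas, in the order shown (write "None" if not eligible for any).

Equipment Allowance, Sabbatical Program, Supplemental Life Insurance

Equipment Allowance — status full-time ✓ → eligible.
Sabbatical Program — status full-time ✓ (not excluded) → eligible.
Remote Work Stipend — rating 2 < 4 ✗ → not eligible.
Supplemental Life Insurance — service 298 weeks ≥ 6 weeks ✓ → eligible.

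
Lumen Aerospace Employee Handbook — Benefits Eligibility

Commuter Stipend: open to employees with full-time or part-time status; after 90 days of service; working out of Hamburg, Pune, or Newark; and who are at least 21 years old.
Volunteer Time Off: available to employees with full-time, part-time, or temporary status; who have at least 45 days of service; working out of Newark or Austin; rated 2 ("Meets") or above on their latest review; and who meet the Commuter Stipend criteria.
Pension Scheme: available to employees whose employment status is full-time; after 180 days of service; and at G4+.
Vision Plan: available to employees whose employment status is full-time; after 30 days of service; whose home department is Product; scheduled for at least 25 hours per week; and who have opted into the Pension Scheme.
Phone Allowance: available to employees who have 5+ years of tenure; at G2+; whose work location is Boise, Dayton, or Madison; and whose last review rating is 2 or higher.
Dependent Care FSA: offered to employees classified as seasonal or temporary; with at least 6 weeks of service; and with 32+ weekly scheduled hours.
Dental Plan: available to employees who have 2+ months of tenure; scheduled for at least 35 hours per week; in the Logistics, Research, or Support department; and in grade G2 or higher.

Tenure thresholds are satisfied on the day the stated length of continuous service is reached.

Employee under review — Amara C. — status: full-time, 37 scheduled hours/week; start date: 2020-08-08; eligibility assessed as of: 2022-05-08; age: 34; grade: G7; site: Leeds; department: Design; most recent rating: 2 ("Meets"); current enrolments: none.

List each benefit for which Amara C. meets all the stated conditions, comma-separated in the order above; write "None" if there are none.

Service from 2020-08-08 to 2022-05-08: 638 days.
Commuter Stipend — status full-time ✓; service 638 days ≥ 90 days ✓; site Leeds ✗ (not Hamburg, Pune, or Newark) → not eligible.
Volunteer Time Off — status full-time ✓; service 638 days ≥ 45 days ✓; site Leeds ✗ (not Newark or Austin) → not eligible.
Pension Scheme — status full-time ✓; service 638 days ≥ 180 days ✓; grade G7 ≥ G4 ✓ → eligible.
Vision Plan — status full-time ✓; service 638 days ≥ 30 days ✓; dept Design ✗ → not eligible.
Phone Allowance — service 638 days < 5 years (≈1825 days) ✗ → not eligible.
Dependent Care FSA — status full-time ✗ (requires seasonal or temporary) → not eligible.
Dental Plan — service 638 days ≥ 2 months (≈60 days) ✓; 37 hrs/wk ≥ 35 ✓; dept Design ✗ → not eligible.

Pension Scheme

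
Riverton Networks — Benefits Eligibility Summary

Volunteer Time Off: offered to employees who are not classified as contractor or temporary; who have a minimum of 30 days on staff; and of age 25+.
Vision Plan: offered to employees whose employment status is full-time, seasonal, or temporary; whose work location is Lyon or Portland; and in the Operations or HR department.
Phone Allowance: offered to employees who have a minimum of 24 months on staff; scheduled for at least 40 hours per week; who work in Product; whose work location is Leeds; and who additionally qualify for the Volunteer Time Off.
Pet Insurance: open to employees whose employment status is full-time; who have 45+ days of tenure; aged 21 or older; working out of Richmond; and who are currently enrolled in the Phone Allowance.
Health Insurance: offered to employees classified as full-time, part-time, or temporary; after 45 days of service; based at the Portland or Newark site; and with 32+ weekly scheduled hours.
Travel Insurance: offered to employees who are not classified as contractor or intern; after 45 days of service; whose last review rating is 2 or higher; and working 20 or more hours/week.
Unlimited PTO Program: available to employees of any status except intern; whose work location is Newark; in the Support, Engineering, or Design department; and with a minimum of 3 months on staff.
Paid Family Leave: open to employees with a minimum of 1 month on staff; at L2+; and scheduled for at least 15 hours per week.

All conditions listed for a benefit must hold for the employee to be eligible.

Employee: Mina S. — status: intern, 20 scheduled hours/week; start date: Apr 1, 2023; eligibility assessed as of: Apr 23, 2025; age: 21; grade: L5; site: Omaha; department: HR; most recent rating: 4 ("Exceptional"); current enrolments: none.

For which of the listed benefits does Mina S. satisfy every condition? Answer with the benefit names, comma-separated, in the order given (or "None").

Paid Family Leave

Service from Apr 1, 2023 to Apr 23, 2025: 753 days.
Volunteer Time Off — status intern ✓ (not excluded); service 753 days ≥ 30 days ✓; age 21 < 25 ✗ → not eligible.
Vision Plan — status intern ✗ (requires full-time, seasonal, or temporary) → not eligible.
Phone Allowance — service 753 days ≥ 24 months (≈720 days) ✓; 20 hrs/wk < 40 ✗ → not eligible.
Pet Insurance — status intern ✗ (requires full-time) → not eligible.
Health Insurance — status intern ✗ (requires full-time, part-time, or temporary) → not eligible.
Travel Insurance — status intern ✗ (excluded) → not eligible.
Unlimited PTO Program — status intern ✗ (excluded) → not eligible.
Paid Family Leave — service 753 days ≥ 1 month (≈30 days) ✓; grade L5 ≥ L2 ✓; 20 hrs/wk ≥ 15 ✓ → eligible.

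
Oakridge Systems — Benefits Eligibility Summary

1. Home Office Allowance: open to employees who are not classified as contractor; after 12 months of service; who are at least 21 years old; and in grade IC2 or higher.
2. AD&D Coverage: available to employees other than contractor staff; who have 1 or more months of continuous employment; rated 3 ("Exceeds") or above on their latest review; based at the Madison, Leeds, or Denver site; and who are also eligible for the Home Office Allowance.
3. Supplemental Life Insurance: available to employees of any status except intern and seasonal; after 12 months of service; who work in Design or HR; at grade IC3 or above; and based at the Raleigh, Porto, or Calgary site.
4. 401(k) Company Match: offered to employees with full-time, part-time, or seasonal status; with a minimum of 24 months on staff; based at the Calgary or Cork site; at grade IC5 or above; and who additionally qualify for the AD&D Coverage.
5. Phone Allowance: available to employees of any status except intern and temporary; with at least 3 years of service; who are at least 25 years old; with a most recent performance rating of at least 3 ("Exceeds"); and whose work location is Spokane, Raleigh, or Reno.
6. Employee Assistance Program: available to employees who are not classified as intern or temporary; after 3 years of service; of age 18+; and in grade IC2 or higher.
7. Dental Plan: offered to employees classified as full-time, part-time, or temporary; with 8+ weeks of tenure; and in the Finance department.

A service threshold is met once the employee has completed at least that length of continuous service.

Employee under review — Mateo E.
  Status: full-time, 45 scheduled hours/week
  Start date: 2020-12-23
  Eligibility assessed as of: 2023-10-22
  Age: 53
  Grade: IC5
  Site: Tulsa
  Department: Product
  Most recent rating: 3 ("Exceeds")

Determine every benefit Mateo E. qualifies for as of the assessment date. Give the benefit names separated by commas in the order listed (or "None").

Home Office Allowance

Service from 2020-12-23 to 2023-10-22: 1033 days.
Home Office Allowance — status full-time ✓ (not excluded); service 1033 days ≥ 12 months (≈360 days) ✓; age 53 ≥ 21 ✓; grade IC5 ≥ IC2 ✓ → eligible.
AD&D Coverage — status full-time ✓ (not excluded); service 1033 days ≥ 1 month (≈30 days) ✓; rating 3 ≥ 3 ✓; site Tulsa ✗ (not Madison, Leeds, or Denver) → not eligible.
Supplemental Life Insurance — status full-time ✓ (not excluded); service 1033 days ≥ 12 months (≈360 days) ✓; dept Product ✗ → not eligible.
401(k) Company Match — status full-time ✓; service 1033 days ≥ 24 months (≈720 days) ✓; site Tulsa ✗ (not Calgary or Cork) → not eligible.
Phone Allowance — status full-time ✓ (not excluded); service 1033 days < 3 years (≈1095 days) ✗ → not eligible.
Employee Assistance Program — status full-time ✓ (not excluded); service 1033 days < 3 years (≈1095 days) ✗ → not eligible.
Dental Plan — status full-time ✓; service 1033 days ≥ 8 weeks (≈56 days) ✓; dept Product ✗ → not eligible.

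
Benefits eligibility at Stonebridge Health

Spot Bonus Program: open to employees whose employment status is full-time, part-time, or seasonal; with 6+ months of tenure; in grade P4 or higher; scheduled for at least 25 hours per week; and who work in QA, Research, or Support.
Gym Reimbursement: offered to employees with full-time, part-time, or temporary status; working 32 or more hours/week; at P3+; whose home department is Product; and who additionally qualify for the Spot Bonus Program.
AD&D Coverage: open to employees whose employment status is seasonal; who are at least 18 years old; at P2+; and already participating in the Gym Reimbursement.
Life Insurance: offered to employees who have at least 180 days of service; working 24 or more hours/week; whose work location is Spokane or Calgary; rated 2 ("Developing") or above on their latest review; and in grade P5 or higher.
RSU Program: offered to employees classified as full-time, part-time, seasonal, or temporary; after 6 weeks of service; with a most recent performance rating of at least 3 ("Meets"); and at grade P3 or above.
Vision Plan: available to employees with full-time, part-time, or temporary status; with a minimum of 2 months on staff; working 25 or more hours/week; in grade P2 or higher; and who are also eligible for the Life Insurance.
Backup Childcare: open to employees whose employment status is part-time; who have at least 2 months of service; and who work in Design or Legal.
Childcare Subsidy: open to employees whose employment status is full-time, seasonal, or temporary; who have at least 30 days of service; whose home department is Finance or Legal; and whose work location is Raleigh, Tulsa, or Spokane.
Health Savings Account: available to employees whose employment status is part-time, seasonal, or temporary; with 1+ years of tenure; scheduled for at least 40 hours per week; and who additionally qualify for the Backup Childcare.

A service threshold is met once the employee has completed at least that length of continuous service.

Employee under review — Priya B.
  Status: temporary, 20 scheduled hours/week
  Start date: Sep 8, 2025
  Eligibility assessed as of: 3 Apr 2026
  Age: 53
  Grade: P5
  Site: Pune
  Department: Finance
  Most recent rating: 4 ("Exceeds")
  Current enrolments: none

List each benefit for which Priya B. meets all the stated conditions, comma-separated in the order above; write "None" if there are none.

RSU Program

Service from Sep 8, 2025 to 3 Apr 2026: 207 days.
Spot Bonus Program — status temporary ✗ (requires full-time, part-time, or seasonal) → not eligible.
Gym Reimbursement — status temporary ✓; 20 hrs/wk < 32 ✗ → not eligible.
AD&D Coverage — status temporary ✗ (requires seasonal) → not eligible.
Life Insurance — service 207 days ≥ 180 days ✓; 20 hrs/wk < 24 ✗ → not eligible.
RSU Program — status temporary ✓; service 207 days ≥ 6 weeks (≈42 days) ✓; rating 4 ≥ 3 ✓; grade P5 ≥ P3 ✓ → eligible.
Vision Plan — status temporary ✓; service 207 days ≥ 2 months (≈60 days) ✓; 20 hrs/wk < 25 ✗ → not eligible.
Backup Childcare — status temporary ✗ (requires part-time) → not eligible.
Childcare Subsidy — status temporary ✓; service 207 days ≥ 30 days ✓; dept Finance ✓; site Pune ✗ (not Raleigh, Tulsa, or Spokane) → not eligible.
Health Savings Account — status temporary ✓; service 207 days < 1 year (≈365 days) ✗ → not eligible.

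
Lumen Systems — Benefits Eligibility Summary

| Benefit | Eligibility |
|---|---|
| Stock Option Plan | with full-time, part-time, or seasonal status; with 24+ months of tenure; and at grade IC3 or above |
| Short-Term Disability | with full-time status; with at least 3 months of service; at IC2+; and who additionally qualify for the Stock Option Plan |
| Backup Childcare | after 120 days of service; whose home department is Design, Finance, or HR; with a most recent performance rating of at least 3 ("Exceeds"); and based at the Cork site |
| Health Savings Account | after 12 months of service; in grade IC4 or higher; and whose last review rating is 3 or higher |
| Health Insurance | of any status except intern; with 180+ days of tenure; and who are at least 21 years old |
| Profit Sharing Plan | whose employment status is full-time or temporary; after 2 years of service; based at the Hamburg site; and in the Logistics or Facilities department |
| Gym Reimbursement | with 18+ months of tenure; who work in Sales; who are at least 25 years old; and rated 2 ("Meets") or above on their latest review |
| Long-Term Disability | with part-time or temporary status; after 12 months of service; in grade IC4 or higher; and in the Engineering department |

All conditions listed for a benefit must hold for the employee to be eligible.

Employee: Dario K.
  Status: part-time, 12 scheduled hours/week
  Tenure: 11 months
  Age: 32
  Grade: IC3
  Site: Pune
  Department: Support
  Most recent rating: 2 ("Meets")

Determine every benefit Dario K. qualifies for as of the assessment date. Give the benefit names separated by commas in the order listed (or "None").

Health Insurance

Stock Option Plan — status part-time ✓; service 11 months < 24 months ✗ → not eligible.
Short-Term Disability — status part-time ✗ (requires full-time) → not eligible.
Backup Childcare — service 11 months ≥ 120 days ✓; dept Support ✗ → not eligible.
Health Savings Account — service 11 months < 12 months ✗ → not eligible.
Health Insurance — status part-time ✓ (not excluded); service 11 months ≥ 180 days ✓; age 32 ≥ 21 ✓ → eligible.
Profit Sharing Plan — status part-time ✗ (requires full-time or temporary) → not eligible.
Gym Reimbursement — service 11 months < 18 months ✗ → not eligible.
Long-Term Disability — status part-time ✓; service 11 months < 12 months ✗ → not eligible.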